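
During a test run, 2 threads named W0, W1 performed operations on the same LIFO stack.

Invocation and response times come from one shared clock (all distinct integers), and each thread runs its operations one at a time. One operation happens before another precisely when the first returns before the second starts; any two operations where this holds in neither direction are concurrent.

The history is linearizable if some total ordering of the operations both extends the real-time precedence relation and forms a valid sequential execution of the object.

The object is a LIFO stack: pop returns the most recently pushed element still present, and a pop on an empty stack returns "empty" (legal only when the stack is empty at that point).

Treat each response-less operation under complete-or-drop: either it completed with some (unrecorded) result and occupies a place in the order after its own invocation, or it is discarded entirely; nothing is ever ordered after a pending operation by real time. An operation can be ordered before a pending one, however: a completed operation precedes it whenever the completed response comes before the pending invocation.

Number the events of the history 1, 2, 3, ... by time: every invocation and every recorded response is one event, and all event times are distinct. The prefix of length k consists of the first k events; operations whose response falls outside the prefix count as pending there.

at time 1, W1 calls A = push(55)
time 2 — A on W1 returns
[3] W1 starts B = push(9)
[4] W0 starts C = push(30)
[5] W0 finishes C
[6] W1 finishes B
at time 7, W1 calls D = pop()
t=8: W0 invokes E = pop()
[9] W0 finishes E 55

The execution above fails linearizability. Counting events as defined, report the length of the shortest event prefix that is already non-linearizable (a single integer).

events 1..8 are linearizable; a witness order is A, B, C:
step 1: A push(55) — stack <55>
step 2: B push(9) — stack <55,9>
step 3: C push(30) — stack <55,9,30>
with event 9 included (E responding at time 9), all real-time-consistent orders fail
no escape via the 1 pending operation (D): every completion choice fails
sample order A, B, C, E (pending dropped) stalls at step 4 — E pop() → 55 has no legal effect
sample order A, C, B, E (pending dropped) stalls at step 4 — E pop() → 55 has no legal effect

9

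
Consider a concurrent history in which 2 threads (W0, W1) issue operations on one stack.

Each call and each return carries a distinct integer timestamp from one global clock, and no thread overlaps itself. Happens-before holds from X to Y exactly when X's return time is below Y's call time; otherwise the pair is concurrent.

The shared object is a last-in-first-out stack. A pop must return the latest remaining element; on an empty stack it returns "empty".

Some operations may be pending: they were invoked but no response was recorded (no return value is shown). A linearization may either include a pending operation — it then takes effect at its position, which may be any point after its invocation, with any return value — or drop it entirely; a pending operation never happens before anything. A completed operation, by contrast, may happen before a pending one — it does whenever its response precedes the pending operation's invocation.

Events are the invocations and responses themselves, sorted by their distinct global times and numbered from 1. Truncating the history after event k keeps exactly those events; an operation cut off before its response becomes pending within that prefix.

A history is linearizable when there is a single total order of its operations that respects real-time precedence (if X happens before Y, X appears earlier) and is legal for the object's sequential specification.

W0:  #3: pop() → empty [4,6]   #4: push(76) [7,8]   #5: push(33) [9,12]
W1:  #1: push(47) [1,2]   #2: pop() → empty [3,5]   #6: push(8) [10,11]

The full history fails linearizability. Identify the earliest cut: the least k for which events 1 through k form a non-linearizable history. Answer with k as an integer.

6

events 1..5 are still linearizable — one witness is #1, #3, #2:
step 1: #1 push(47) — stack <47>
step 2: #3 pop() (pending, included) — stack <>
step 3: #2 pop() → empty — stack <>
at event 6 (#3's time-6 response) nothing linearizes any more
sample order #1, #2, #3 stalls at step 2 — #2 pop() → empty has no legal effect
sample order #1, #3, #2 stalls at step 2 — #3 pop() → empty has no legal effect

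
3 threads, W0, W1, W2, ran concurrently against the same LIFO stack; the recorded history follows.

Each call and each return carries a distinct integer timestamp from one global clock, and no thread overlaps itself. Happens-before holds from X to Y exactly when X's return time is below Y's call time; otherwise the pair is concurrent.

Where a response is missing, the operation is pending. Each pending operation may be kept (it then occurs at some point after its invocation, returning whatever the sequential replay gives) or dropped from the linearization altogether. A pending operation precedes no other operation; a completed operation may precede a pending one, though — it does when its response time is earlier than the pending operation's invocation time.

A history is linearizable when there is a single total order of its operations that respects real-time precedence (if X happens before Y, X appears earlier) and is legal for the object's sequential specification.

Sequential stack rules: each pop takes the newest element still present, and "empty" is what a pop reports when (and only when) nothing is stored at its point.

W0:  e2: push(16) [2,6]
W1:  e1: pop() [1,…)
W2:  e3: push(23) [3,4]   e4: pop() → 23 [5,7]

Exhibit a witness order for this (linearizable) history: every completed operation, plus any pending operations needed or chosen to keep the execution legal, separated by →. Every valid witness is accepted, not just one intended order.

step 1: e1 pop() (pending, included) — stack <>
step 2: e2 push(16) — stack <16>
step 3: e3 push(23) — stack <16,23>
step 4: e4 pop() → 23 — stack <16>

e1 → e2 → e3 → e4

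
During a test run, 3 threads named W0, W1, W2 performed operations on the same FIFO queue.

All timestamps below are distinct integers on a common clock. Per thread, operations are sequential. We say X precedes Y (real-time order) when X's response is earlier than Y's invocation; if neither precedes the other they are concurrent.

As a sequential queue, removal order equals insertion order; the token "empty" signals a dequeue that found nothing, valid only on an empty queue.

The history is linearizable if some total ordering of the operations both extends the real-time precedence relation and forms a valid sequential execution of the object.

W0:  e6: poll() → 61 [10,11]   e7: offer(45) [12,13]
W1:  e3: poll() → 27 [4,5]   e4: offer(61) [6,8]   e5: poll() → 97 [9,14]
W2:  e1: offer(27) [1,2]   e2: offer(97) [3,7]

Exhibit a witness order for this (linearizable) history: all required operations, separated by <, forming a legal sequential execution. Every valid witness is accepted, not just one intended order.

1. e1 offer(27), leaving queue <27>
2. e2 offer(97), leaving queue <27,97>
3. e3 poll() → 27, leaving queue <97>
4. e4 offer(61), leaving queue <97,61>
5. e5 poll() → 97, leaving queue <61>
6. e6 poll() → 61, leaving queue <>
7. e7 offer(45), leaving queue <45>

e1 < e2 < e3 < e4 < e5 < e6 < e7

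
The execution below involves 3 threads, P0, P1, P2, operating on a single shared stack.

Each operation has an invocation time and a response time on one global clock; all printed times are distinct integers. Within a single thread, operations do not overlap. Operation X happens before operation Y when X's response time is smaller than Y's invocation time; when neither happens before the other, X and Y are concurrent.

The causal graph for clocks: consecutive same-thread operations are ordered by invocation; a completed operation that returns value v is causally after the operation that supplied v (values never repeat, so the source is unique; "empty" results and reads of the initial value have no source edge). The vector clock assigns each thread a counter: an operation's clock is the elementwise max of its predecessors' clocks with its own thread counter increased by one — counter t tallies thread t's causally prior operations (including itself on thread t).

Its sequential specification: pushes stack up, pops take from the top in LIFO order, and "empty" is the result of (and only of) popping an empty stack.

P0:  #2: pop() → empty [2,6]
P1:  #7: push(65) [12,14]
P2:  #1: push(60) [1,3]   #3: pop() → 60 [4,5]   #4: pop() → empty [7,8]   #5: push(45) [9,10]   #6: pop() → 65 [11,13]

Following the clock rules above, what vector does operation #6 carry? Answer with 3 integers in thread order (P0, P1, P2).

#1, invoked 1, has no incoming edges; only P2's bump applies → (0, 0, 1)
#7, invoked 12, has no incoming edges; only P1's bump applies → (0, 1, 0)
#2, invoked 2, has no incoming edges; only P0's bump applies → (1, 0, 0)
merge at #3 (invoked 4): VC(#1)=(0, 0, 1), own-thread bump on P2 → (0, 0, 2)
merge at #4 (invoked 7): VC(#3)=(0, 0, 2), own-thread bump on P2 → (0, 0, 3)
merge at #5 (invoked 9): VC(#4)=(0, 0, 3), own-thread bump on P2 → (0, 0, 4)
merge at #6 (invoked 11): VC(#5)=(0, 0, 4), VC(#7)=(0, 1, 0), own-thread bump on P2 → (0, 1, 5)
target: VC(#6) = (0, 1, 5)

(0, 1, 5)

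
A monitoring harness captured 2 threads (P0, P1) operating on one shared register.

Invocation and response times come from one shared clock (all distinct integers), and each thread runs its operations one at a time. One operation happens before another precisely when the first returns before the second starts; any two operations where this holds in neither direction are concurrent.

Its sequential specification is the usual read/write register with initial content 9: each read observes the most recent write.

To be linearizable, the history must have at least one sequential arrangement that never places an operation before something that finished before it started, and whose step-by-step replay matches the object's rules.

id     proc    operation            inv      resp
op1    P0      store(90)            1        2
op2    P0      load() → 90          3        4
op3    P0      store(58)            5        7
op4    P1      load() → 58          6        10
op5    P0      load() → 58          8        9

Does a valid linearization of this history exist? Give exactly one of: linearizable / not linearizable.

a witness: op1, op2, op3, op4, op5
step 1: op1 store(90) — value 90
step 2: op2 load() → 90 — value 90
step 3: op3 store(58) — value 58
step 4: op4 load() → 58 — value 58
step 5: op5 load() → 58 — value 58

linearizable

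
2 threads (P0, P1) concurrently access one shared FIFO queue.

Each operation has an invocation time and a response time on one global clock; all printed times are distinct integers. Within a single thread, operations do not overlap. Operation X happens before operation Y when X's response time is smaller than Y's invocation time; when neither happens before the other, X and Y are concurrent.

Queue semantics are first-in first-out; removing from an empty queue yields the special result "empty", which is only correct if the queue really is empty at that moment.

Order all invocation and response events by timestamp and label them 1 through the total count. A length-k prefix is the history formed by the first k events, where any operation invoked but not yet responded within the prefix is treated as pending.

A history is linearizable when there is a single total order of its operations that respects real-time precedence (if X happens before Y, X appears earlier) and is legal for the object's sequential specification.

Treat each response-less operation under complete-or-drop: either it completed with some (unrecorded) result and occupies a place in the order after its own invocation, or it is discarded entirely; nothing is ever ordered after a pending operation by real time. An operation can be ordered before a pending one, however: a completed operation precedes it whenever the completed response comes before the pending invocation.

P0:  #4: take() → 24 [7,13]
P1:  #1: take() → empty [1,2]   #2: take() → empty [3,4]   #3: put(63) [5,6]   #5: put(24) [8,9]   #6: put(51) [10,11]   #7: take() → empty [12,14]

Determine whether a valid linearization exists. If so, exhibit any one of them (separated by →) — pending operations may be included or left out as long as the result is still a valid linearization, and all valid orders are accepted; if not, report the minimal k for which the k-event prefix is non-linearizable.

not linearizable — minimal violating prefix: 14 events

cut after 13 events: linearizable; cut after 14 events (#7 responds, time 14): not linearizable
every one of the 4 real-time-consistent orders over 7 completed FIFO queue ops fails the sequential spec
for example #1, #2, #3, #4, #5, #6, #7 fails at step 4: #4 take() → 24 is not legal there
for example #1, #2, #3, #5, #4, #6, #7 fails at step 5: #4 take() → 24 is not legal there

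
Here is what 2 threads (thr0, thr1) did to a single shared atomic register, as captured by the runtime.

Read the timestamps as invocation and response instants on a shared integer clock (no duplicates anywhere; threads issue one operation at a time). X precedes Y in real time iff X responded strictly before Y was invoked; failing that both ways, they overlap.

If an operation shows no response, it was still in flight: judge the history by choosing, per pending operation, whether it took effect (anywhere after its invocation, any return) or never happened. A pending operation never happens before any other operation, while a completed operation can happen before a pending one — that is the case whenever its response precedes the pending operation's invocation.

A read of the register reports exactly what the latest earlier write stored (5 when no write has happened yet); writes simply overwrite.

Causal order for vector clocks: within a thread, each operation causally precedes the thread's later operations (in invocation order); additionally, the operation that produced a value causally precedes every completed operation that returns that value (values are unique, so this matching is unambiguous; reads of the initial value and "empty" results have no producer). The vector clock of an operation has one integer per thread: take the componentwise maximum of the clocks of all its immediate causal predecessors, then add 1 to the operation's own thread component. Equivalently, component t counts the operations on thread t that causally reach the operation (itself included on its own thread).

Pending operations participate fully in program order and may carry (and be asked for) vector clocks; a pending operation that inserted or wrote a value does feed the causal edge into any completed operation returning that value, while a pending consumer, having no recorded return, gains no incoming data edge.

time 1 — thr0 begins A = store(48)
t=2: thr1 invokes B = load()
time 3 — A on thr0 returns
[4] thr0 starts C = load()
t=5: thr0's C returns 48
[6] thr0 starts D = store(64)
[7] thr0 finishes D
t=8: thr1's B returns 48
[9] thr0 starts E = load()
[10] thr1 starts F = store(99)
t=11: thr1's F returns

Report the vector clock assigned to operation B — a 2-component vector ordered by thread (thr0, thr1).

(1, 1)

invoked at 1, A has no predecessors; its own thr0 bump gives (1, 0)
B, invoked 2, takes VC(A)=(1, 0) under max, adds 1 for thr1 → (1, 1)
C, invoked 4, takes VC(A)=(1, 0) under max, adds 1 for thr0 → (2, 0)
F, invoked 10, takes VC(B)=(1, 1) under max, adds 1 for thr1 → (1, 2)
D, invoked 6, takes VC(C)=(2, 0) under max, adds 1 for thr0 → (3, 0)
E, invoked 9, takes VC(D)=(3, 0) under max, adds 1 for thr0 → (4, 0)
target: VC(B) = (1, 1)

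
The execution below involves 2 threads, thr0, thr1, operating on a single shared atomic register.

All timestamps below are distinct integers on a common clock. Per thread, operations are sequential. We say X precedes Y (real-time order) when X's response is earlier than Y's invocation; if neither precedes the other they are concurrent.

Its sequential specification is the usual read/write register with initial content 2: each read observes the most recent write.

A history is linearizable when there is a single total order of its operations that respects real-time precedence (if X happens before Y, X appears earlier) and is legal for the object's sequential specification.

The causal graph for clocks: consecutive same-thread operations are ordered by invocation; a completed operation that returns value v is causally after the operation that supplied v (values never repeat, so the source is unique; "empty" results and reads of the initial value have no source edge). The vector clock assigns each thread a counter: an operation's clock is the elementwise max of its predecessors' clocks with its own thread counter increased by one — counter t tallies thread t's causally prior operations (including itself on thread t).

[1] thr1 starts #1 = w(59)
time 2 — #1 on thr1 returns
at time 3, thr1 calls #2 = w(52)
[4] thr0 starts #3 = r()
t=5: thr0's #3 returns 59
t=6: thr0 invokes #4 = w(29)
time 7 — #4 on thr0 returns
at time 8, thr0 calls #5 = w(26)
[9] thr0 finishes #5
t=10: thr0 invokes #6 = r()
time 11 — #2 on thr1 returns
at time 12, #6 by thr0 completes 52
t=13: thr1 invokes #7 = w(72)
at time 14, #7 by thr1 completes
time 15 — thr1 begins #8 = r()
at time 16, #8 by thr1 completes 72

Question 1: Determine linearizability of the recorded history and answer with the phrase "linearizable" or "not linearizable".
linearizable

a witness: #1, #3, #4, #5, #2, #6, #7, #8
after step 1 (#1 w(59)): value 59
after step 2 (#3 r() → 59): value 59
after step 3 (#4 w(29)): value 29
after step 4 (#5 w(26)): value 26
after step 5 (#2 w(52)): value 52
after step 6 (#6 r() → 52): value 52
after step 7 (#7 w(72)): value 72
after step 8 (#8 r() → 72): value 72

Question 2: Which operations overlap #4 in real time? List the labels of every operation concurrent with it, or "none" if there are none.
#2

#4 spans [6,7]; an op avoiding the whole window 6..7 is ordered, any other is concurrent
#1 [1,2]: before
#2 [3,11]: concurrent
#3 [4,5]: before
#5 [8,9]: after
#6 [10,12]: after
#7 [13,14]: after
#8 [15,16]: after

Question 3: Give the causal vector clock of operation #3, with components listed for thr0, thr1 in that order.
(1, 1)

#1, invoked 1, has no incoming edges; only thr1's bump applies → (0, 1)
merge at #2 (invoked 3): VC(#1)=(0, 1), own-thread bump on thr1 → (0, 2)
merge at #3 (invoked 4): VC(#1)=(0, 1), own-thread bump on thr0 → (1, 1)
merge at #7 (invoked 13): VC(#2)=(0, 2), own-thread bump on thr1 → (0, 3)
merge at #4 (invoked 6): VC(#3)=(1, 1), own-thread bump on thr0 → (2, 1)
merge at #8 (invoked 15): VC(#7)=(0, 3), own-thread bump on thr1 → (0, 4)
merge at #5 (invoked 8): VC(#4)=(2, 1), own-thread bump on thr0 → (3, 1)
merge at #6 (invoked 10): VC(#2)=(0, 2), VC(#5)=(3, 1), own-thread bump on thr0 → (4, 2)
target: VC(#3) = (1, 1)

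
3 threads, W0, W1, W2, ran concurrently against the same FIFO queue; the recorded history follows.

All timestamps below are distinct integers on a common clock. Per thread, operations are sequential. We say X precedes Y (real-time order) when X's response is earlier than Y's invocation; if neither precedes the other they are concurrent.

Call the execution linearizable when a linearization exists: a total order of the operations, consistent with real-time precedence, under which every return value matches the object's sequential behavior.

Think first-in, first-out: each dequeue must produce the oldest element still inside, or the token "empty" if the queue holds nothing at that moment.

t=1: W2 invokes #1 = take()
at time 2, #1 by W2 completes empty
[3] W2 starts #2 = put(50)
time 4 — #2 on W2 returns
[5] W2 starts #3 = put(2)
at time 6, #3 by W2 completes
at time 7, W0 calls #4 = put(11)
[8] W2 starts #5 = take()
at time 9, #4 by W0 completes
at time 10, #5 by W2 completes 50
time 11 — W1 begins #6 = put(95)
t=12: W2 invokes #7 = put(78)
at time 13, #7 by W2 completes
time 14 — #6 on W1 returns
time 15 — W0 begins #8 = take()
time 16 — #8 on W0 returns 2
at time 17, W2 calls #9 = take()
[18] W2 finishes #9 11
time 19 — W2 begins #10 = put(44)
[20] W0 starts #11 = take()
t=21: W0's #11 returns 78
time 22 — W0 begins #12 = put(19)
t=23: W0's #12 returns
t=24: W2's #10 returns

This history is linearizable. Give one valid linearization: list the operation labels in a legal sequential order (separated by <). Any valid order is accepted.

#1 < #2 < #3 < #4 < #5 < #7 < #6 < #8 < #9 < #10 < #11 < #12

step 1: #1 take() → empty — queue <>
step 2: #2 put(50) — queue <50>
step 3: #3 put(2) — queue <50,2>
step 4: #4 put(11) — queue <50,2,11>
step 5: #5 take() → 50 — queue <2,11>
step 6: #7 put(78) — queue <2,11,78>
step 7: #6 put(95) — queue <2,11,78,95>
step 8: #8 take() → 2 — queue <11,78,95>
step 9: #9 take() → 11 — queue <78,95>
step 10: #10 put(44) — queue <78,95,44>
step 11: #11 take() → 78 — queue <95,44>
step 12: #12 put(19) — queue <95,44,19>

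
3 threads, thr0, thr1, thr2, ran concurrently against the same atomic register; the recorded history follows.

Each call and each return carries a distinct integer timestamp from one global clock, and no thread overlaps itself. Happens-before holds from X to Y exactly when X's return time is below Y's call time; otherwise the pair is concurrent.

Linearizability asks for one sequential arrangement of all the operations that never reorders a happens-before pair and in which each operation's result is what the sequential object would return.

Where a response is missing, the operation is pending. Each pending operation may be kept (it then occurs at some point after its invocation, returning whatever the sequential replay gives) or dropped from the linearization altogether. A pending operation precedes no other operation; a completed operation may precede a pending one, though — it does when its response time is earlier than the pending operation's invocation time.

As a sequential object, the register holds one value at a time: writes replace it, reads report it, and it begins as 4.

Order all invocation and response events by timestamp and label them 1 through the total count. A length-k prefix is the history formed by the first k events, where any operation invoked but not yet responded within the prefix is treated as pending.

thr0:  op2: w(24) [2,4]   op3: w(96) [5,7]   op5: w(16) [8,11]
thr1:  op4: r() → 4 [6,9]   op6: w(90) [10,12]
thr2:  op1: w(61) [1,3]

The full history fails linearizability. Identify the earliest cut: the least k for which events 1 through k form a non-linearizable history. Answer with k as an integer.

one valid order for events 1..8 is op1, op2, op3:
step 1: op1 w(61) — value 61
step 2: op2 w(24) — value 24
step 3: op3 w(96) — value 96
event 9 — op4's response, time 9 — after it, nothing linearizes
including or dropping the 1 pending operation (op5) in any combination fails
e.g. op1, op2, op3, op4 (pending dropped): illegal at step 4, since op4 r() → 4 cannot apply there
e.g. op1, op2, op4, op3 (pending dropped): illegal at step 3, since op4 r() → 4 cannot apply there

9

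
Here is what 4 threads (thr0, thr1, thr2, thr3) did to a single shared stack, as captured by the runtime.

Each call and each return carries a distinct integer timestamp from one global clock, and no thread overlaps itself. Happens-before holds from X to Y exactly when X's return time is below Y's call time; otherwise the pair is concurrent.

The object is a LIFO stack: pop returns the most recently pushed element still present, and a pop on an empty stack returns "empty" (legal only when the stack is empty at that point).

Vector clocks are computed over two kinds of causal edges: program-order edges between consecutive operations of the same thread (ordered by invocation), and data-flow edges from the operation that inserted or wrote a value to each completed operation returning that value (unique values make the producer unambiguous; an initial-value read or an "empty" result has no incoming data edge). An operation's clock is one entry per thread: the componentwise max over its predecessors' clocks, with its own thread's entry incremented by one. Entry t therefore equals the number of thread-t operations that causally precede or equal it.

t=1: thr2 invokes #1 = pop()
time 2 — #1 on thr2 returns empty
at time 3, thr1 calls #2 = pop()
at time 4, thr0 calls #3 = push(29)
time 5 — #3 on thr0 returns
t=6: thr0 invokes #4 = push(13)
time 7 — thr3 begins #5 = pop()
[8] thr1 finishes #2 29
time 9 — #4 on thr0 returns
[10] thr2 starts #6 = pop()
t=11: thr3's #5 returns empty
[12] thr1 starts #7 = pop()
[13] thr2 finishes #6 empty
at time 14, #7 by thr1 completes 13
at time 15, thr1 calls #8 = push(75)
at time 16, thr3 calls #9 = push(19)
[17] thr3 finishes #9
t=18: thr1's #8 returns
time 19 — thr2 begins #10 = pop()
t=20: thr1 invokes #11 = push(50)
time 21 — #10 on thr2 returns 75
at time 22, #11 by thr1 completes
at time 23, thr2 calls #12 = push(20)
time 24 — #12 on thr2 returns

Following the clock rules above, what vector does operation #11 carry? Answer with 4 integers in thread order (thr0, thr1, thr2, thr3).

root op #5, invoked 7: fresh clock plus thr3's own tick → (0, 0, 0, 1)
root op #1, invoked 1: fresh clock plus thr2's own tick → (0, 0, 1, 0)
root op #3, invoked 4: fresh clock plus thr0's own tick → (1, 0, 0, 0)
from VC(#5)=(0, 0, 0, 1), #9 (invoked 16) maxes components and bumps thr3 → (0, 0, 0, 2)
from VC(#1)=(0, 0, 1, 0), #6 (invoked 10) maxes components and bumps thr2 → (0, 0, 2, 0)
from VC(#3)=(1, 0, 0, 0), #2 (invoked 3) maxes components and bumps thr1 → (1, 1, 0, 0)
from VC(#3)=(1, 0, 0, 0), #4 (invoked 6) maxes components and bumps thr0 → (2, 0, 0, 0)
from VC(#2)=(1, 1, 0, 0), VC(#4)=(2, 0, 0, 0), #7 (invoked 12) maxes components and bumps thr1 → (2, 2, 0, 0)
from VC(#7)=(2, 2, 0, 0), #8 (invoked 15) maxes components and bumps thr1 → (2, 3, 0, 0)
from VC(#8)=(2, 3, 0, 0), #11 (invoked 20) maxes components and bumps thr1 → (2, 4, 0, 0)
from VC(#6)=(0, 0, 2, 0), VC(#8)=(2, 3, 0, 0), #10 (invoked 19) maxes components and bumps thr2 → (2, 3, 3, 0)
from VC(#10)=(2, 3, 3, 0), #12 (invoked 23) maxes components and bumps thr2 → (2, 3, 4, 0)
target: VC(#11) = (2, 4, 0, 0)

(2, 4, 0, 0)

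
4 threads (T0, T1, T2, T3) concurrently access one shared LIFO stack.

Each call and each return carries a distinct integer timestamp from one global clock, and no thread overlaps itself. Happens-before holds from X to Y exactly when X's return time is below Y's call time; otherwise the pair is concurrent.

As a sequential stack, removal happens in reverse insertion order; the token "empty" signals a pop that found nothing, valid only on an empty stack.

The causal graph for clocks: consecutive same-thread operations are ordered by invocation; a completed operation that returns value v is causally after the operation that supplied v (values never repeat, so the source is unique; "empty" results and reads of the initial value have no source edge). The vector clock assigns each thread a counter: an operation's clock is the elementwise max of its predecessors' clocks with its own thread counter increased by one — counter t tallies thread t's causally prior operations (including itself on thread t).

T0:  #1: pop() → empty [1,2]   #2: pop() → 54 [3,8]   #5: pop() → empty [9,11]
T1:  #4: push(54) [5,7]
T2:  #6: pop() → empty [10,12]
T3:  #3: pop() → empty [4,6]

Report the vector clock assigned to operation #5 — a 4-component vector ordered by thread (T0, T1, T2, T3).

root op #3, invoked 4: fresh clock plus T3's own tick → (0, 0, 0, 1)
root op #6, invoked 10: fresh clock plus T2's own tick → (0, 0, 1, 0)
root op #4, invoked 5: fresh clock plus T1's own tick → (0, 1, 0, 0)
root op #1, invoked 1: fresh clock plus T0's own tick → (1, 0, 0, 0)
from VC(#1)=(1, 0, 0, 0), VC(#4)=(0, 1, 0, 0), #2 (invoked 3) maxes components and bumps T0 → (2, 1, 0, 0)
from VC(#2)=(2, 1, 0, 0), #5 (invoked 9) maxes components and bumps T0 → (3, 1, 0, 0)
target: VC(#5) = (3, 1, 0, 0)

(3, 1, 0, 0)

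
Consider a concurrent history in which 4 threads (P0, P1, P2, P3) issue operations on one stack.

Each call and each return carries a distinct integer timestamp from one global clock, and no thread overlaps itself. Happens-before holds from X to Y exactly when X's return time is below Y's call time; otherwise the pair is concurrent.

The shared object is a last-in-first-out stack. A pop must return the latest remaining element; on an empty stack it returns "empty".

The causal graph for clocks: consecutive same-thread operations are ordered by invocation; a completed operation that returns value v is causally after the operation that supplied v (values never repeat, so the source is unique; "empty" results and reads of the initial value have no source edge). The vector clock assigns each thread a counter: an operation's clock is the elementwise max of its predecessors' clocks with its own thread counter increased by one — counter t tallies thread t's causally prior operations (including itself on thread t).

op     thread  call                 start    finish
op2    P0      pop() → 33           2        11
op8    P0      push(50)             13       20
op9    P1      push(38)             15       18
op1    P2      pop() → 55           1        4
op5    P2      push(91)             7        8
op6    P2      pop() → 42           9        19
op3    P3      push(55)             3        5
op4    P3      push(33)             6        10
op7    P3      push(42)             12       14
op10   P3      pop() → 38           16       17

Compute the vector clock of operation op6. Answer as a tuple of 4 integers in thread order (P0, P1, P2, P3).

invoked at 3, op3 has no predecessors; its own P3 bump gives (0, 0, 0, 1)
invoked at 15, op9 has no predecessors; its own P1 bump gives (0, 1, 0, 0)
op4 (invocation 6): componentwise max over VC(op3)=(0, 0, 0, 1), +1 at P3, giving (0, 0, 0, 2)
op1 (invocation 1): componentwise max over VC(op3)=(0, 0, 0, 1), +1 at P2, giving (0, 0, 1, 1)
op7 (invocation 12): componentwise max over VC(op4)=(0, 0, 0, 2), +1 at P3, giving (0, 0, 0, 3)
op5 (invocation 7): componentwise max over VC(op1)=(0, 0, 1, 1), +1 at P2, giving (0, 0, 2, 1)
op2 (invocation 2): componentwise max over VC(op4)=(0, 0, 0, 2), +1 at P0, giving (1, 0, 0, 2)
op8 (invocation 13): componentwise max over VC(op2)=(1, 0, 0, 2), +1 at P0, giving (2, 0, 0, 2)
op10 (invocation 16): componentwise max over VC(op7)=(0, 0, 0, 3), VC(op9)=(0, 1, 0, 0), +1 at P3, giving (0, 1, 0, 4)
op6 (invocation 9): componentwise max over VC(op5)=(0, 0, 2, 1), VC(op7)=(0, 0, 0, 3), +1 at P2, giving (0, 0, 3, 3)
target: VC(op6) = (0, 0, 3, 3)

(0, 0, 3, 3)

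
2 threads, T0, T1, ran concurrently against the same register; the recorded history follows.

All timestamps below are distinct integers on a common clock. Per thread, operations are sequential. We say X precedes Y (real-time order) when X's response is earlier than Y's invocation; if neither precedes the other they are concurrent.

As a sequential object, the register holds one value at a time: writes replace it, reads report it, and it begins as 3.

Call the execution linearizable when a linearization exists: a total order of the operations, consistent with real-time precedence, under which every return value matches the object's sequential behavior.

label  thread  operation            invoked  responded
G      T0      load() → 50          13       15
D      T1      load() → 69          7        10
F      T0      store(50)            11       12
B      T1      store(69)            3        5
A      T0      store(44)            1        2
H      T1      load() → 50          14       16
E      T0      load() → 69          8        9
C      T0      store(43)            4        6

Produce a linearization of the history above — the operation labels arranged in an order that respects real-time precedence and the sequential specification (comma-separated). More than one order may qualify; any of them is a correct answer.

A, C, B, D, E, F, G, H

after step 1 (A store(44)): value 44
after step 2 (C store(43)): value 43
after step 3 (B store(69)): value 69
after step 4 (D load() → 69): value 69
after step 5 (E load() → 69): value 69
after step 6 (F store(50)): value 50
after step 7 (G load() → 50): value 50
after step 8 (H load() → 50): value 50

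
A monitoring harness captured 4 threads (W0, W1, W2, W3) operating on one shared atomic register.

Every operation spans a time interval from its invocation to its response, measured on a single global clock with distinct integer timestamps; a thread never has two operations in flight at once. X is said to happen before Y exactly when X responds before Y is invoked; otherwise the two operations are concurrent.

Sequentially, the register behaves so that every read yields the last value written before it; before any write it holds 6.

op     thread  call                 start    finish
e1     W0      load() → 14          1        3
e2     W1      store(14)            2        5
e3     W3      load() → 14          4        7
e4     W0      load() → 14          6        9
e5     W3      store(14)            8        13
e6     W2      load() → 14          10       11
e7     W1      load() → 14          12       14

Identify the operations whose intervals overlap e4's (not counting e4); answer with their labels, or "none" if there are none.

e4 spans [6,9]: anything still running between times 6 and 9 counts as concurrent
e1 [1,3]: before
e2 [2,5]: before
e3 [4,7]: concurrent
e5 [8,13]: concurrent
e6 [10,11]: after
e7 [12,14]: after

e3, e5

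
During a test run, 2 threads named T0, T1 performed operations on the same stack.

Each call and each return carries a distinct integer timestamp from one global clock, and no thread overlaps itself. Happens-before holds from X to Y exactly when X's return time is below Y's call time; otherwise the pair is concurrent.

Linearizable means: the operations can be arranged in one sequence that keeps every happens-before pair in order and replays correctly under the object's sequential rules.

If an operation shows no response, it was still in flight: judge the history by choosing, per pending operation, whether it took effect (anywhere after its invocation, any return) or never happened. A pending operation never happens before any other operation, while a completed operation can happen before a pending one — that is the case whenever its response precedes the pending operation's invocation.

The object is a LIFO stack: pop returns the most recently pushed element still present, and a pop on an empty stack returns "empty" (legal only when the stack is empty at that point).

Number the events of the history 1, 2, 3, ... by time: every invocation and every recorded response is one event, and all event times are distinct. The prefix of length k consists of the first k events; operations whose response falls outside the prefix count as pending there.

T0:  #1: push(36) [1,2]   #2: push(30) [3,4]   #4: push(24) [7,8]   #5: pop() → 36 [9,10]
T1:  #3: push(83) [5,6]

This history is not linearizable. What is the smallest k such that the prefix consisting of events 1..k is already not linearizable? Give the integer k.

events 1..9 are still linearizable — one witness is #1, #2, #3, #4:
1. #1 push(36), leaving stack <36>
2. #2 push(30), leaving stack <36,30>
3. #3 push(83), leaving stack <36,30,83>
4. #4 push(24), leaving stack <36,30,83,24>
event 10 — #5's response, time 10 — after it, nothing linearizes
for example #1, #2, #3, #4, #5 fails at step 5: #5 pop() → 36 is not legal there

10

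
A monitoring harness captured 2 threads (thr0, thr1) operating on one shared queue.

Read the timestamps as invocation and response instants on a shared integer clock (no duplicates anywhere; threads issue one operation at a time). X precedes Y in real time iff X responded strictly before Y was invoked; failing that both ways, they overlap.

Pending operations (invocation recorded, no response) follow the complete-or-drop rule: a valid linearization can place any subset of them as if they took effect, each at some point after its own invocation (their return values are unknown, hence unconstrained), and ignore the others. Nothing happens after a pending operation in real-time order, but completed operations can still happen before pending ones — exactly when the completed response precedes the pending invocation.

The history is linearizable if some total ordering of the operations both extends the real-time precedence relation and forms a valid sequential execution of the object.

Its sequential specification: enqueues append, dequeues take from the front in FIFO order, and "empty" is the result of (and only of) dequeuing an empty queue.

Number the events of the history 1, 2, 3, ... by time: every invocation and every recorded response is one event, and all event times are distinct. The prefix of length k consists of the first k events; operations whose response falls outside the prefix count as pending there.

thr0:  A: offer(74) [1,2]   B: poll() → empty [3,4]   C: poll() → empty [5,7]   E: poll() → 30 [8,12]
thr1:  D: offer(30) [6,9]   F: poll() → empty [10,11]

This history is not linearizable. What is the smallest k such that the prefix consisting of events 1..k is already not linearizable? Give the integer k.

events 1..3 are linearizable, e.g. via A:
1. A offer(74), leaving queue <74>
include event 4 — B responding at 4 — and every candidate order breaks
one such order, A, B, breaks at step 2 where B poll() → empty is illegal

4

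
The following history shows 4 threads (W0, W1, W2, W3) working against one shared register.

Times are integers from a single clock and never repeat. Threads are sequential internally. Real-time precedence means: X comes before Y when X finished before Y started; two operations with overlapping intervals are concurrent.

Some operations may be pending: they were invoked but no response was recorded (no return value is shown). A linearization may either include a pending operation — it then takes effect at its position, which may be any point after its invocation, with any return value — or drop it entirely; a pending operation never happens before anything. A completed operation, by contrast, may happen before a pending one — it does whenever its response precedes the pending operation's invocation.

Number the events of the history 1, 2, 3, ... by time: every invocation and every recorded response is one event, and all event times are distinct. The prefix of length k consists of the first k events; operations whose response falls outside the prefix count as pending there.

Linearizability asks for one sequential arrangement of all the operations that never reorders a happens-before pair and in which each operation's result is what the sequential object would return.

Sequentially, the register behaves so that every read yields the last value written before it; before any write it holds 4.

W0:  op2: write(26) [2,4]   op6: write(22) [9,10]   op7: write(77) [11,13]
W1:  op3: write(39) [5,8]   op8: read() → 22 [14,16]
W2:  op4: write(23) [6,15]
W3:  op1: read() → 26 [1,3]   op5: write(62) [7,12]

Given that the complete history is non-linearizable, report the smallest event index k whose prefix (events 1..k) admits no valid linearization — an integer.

events 1..15 are linearizable, e.g. via op2, op1, op3, op4, op5, op6, op7:
1. op2 write(26), leaving value 26
2. op1 read() → 26, leaving value 26
3. op3 write(39), leaving value 39
4. op4 write(23), leaving value 23
5. op5 write(62), leaving value 62
6. op6 write(22), leaving value 22
7. op7 write(77), leaving value 77
with event 16 included (op8 responding at time 16), all real-time-consistent orders fail
sample order op1, op2, op3, op4, op5, op6, op7, op8 stalls at step 1 — op1 read() → 26 has no legal effect
sample order op1, op2, op3, op4, op6, op5, op7, op8 stalls at step 1 — op1 read() → 26 has no legal effect

16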